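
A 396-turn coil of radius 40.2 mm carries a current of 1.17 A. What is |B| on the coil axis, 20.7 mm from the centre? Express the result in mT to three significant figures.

B ≈ 5.09 mT

For an N-turn flat coil, B = Nμ₀IR²/[2(R²+z²)^(3/2)] with R = 0.0402 m, z = 0.0207 m.
B = 396 × 1.29×10⁻⁵ T = 5.09×10⁻³ T.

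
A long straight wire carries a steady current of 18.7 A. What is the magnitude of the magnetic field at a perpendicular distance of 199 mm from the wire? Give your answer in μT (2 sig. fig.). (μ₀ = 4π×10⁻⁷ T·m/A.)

B ≈ 19 μT

For an infinitely long straight wire, B = μ₀I/(2πd).
B = (4π×10⁻⁷ × 18.7) / (2π × 0.199) = 1.88×10⁻⁵ T.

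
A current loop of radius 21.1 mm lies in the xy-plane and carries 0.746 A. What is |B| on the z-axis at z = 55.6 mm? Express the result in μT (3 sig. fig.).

B ≈ 0.992 μT

On the axis of a circular loop, B = μ₀IR² / [2(R²+z²)^(3/2)].
R² + z² = (0.0211)² + (0.0556)² = 0.003537 m², and (R²+z²)^(3/2) = 2.10×10⁻⁴ m³.
B = (4π×10⁻⁷ × 0.746 × 0.0004452) / (2 × 2.10×10⁻⁴) = 9.92×10⁻⁷ T.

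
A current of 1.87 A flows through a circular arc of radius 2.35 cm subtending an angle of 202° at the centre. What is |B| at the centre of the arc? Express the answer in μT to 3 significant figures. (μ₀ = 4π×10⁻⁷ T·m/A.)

B ≈ 28.1 μT

The Biot–Savart field of a circular arc at its centre is B = μ₀Iφ/(4πR), with φ = 3.526 rad.
B = (4π×10⁻⁷ × 1.87 × 3.526) / (4π × 0.0235) = 2.81×10⁻⁵ T.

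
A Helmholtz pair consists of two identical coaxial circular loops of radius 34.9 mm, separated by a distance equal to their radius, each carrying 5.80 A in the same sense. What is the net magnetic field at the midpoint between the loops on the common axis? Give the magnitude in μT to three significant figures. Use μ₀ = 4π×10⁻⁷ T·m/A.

Each loop contributes B = μ₀IR²/[2(R²+z²)^(3/2)] on the axis, with z measured from that loop.
Loop 1 (z = 0.01745 m): B₁ = 7.47×10⁻⁵ T. Loop 2 (z = 0.01745 m): B₂ = 7.47×10⁻⁵ T.
The fields add: B = B₁ + B₂ = 1.49×10⁻⁴ T.

B ≈ 149 μT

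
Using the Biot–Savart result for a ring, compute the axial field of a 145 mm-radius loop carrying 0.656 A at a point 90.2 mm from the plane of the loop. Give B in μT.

On the axis of a circular loop, B = μ₀IR² / [2(R²+z²)^(3/2)].
R² + z² = (0.145)² + (0.0902)² = 0.02916 m², and (R²+z²)^(3/2) = 4.98×10⁻³ m³.
B = (4π×10⁻⁷ × 0.656 × 0.02102) / (2 × 4.98×10⁻³) = 1.74×10⁻⁶ T.

B ≈ 1.74 μT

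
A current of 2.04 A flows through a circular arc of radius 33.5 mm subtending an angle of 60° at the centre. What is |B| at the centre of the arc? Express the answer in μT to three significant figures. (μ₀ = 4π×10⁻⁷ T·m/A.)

B ≈ 6.38 μT

The Biot–Savart field of a circular arc at its centre is B = μ₀Iφ/(4πR), with φ = 1.047 rad.
B = (4π×10⁻⁷ × 2.04 × 1.047) / (4π × 0.0335) = 6.38×10⁻⁶ T.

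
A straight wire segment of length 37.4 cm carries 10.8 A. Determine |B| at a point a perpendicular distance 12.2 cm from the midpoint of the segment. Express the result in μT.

For a finite straight segment, B = (μ₀I/4πd)(sinθ₁ + sinθ₂), where θ₁, θ₂ are the angles from the perpendicular to each end.
The perpendicular from the point meets the wire at its midpoint, so each end is L/2 = 0.187 m away along the wire.
sinθ₁ = 0.187/√(0.187²+0.122²) = 0.8375; sinθ₂ = 0.187/√(0.187²+0.122²) = 0.8375.
B = (4π×10⁻⁷ × 10.8) / (4π × 0.122) × (0.8375 + 0.8375) = 1.48×10⁻⁵ T.

B ≈ 14.8 μT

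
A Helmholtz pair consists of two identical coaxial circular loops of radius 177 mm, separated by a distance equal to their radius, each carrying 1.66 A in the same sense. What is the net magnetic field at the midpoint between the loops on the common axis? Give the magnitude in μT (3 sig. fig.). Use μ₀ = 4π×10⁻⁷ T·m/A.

Each loop contributes B = μ₀IR²/[2(R²+z²)^(3/2)] on the axis, with z measured from that loop.
Loop 1 (z = 0.0885 m): B₁ = 4.22×10⁻⁶ T. Loop 2 (z = 0.0885 m): B₂ = 4.22×10⁻⁶ T.
The fields add: B = B₁ + B₂ = 8.43×10⁻⁶ T.

B ≈ 8.43 μT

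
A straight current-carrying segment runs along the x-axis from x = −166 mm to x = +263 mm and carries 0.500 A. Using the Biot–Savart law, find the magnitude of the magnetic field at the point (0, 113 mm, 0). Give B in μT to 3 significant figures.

For a finite straight segment, B = (μ₀I/4πd)(sinθ₁ + sinθ₂), where θ₁, θ₂ are the angles from the perpendicular to each end.
The perpendicular distance is d = 0.113 m; the end-offsets along the wire are a = 0.166 m and b = 0.263 m.
sinθ₁ = 0.166/√(0.166²+0.113²) = 0.8266; sinθ₂ = 0.263/√(0.263²+0.113²) = 0.9188.
B = (4π×10⁻⁷ × 0.500) / (4π × 0.113) × (0.8266 + 0.9188) = 7.72×10⁻⁷ T.

B ≈ 0.772 μT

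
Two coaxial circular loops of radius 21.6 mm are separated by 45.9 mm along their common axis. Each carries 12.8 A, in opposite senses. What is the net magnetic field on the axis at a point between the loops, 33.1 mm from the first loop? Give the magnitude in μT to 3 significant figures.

B ≈ 176 μT

Each loop contributes B = μ₀IR²/[2(R²+z²)^(3/2)] on the axis, with z measured from that loop.
Loop 1 (z = 0.0331 m): B₁ = 6.08×10⁻⁵ T. Loop 2 (z = 0.0128 m): B₂ = 2.37×10⁻⁴ T.
The fields oppose: B = |B₁ − B₂| = 1.76×10⁻⁴ T.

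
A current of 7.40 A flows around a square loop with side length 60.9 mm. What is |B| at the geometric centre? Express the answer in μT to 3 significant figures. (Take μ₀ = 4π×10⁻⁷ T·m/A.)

B ≈ 137 μT

Each side is a finite straight segment at perpendicular distance d = a/(2 tan(π/4)) = 0.03045 m from the centre, with end-angles ±π/4.
One side contributes B₁ = (μ₀I/4πd)·2 sin(π/4) = 3.44×10⁻⁵ T.
All 4 sides add in the same direction: B = 4 × 3.44×10⁻⁵ = 1.37×10⁻⁴ T.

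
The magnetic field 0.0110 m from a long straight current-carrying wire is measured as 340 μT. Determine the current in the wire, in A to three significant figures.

For a long straight wire B = μ₀I/(2πd), so I = 2πdB/μ₀.
I = 2π × 0.011 × 3.40×10⁻⁴ / (4π×10⁻⁷) = 18.7 A.

I ≈ 18.7 A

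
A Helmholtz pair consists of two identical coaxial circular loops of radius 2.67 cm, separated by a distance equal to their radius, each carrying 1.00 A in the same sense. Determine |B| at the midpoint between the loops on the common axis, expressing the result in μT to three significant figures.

Each loop contributes B = μ₀IR²/[2(R²+z²)^(3/2)] on the axis, with z measured from that loop.
Loop 1 (z = 0.01335 m): B₁ = 1.68×10⁻⁵ T. Loop 2 (z = 0.01335 m): B₂ = 1.68×10⁻⁵ T.
The fields add: B = B₁ + B₂ = 3.37×10⁻⁵ T.

B ≈ 33.7 μT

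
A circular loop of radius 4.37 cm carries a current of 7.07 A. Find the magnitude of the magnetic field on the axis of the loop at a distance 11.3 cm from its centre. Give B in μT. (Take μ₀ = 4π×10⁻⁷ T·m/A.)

On the axis of a circular loop, B = μ₀IR² / [2(R²+z²)^(3/2)].
R² + z² = (0.0437)² + (0.113)² = 0.01468 m², and (R²+z²)^(3/2) = 1.78×10⁻³ m³.
B = (4π×10⁻⁷ × 7.07 × 0.00191) / (2 × 1.78×10⁻³) = 4.77×10⁻⁶ T.

B ≈ 4.77 μT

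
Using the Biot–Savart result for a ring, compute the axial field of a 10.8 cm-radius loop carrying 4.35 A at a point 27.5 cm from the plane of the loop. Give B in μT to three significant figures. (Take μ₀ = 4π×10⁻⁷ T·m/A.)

On the axis of a circular loop, B = μ₀IR² / [2(R²+z²)^(3/2)].
R² + z² = (0.108)² + (0.275)² = 0.08729 m², and (R²+z²)^(3/2) = 2.58×10⁻² m³.
B = (4π×10⁻⁷ × 4.35 × 0.01166) / (2 × 2.58×10⁻²) = 1.24×10⁻⁶ T.

B ≈ 1.24 μT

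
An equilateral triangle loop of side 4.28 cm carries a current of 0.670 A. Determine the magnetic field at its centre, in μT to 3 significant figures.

Each side is a finite straight segment at perpendicular distance d = a/(2 tan(π/3)) = 0.01236 m from the centre, with end-angles ±π/3.
One side contributes B₁ = (μ₀I/4πd)·2 sin(π/3) = 9.39×10⁻⁶ T.
All 3 sides add in the same direction: B = 3 × 9.39×10⁻⁶ = 2.82×10⁻⁵ T.

B ≈ 28.2 μT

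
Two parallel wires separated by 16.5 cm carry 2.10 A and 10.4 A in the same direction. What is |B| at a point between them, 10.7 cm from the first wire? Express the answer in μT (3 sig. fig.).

Each long wire gives B = μ₀I/(2πd). Distances are d₁ = 0.107 m and d₂ = 0.058 m.
B₁ = 3.93×10⁻⁶ T, B₂ = 3.59×10⁻⁵ T.
Between parallel currents the two contributions point in opposite directions, so they subtract. B = |B₁ − B₂| = |3.93×10⁻⁶ − 3.59×10⁻⁵| = 3.19×10⁻⁵ T.

B ≈ 31.9 μT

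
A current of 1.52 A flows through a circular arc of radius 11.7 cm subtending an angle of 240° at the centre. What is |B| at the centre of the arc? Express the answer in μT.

B ≈ 5.44 μT

The Biot–Savart field of a circular arc at its centre is B = μ₀Iφ/(4πR), with φ = 4.189 rad.
B = (4π×10⁻⁷ × 1.52 × 4.189) / (4π × 0.117) = 5.44×10⁻⁶ T.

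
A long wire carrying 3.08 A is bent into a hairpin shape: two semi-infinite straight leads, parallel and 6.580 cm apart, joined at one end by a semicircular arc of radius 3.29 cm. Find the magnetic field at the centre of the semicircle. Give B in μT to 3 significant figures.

B ≈ 48.1 μT

The semicircular arc contributes B_arc = μ₀I·π/(4πR) = μ₀I/(4R) = 2.94×10⁻⁵ T.
Each semi-infinite lead is at perpendicular distance R = 0.0329 m from the centre, with the perpendicular foot at its near end, so it contributes μ₀I/(4πR); both point the same way, together 1.87×10⁻⁵ T.
Arc and leads all point the same direction: B = 2.94×10⁻⁵ + 1.87×10⁻⁵ = 4.81×10⁻⁵ T.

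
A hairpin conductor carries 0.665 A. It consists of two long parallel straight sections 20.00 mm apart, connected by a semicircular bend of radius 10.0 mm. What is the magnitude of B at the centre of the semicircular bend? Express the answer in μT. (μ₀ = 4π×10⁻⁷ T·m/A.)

The semicircular arc contributes B_arc = μ₀I·π/(4πR) = μ₀I/(4R) = 2.09×10⁻⁵ T.
Each semi-infinite lead is at perpendicular distance R = 0.01 m from the centre, with the perpendicular foot at its near end, so it contributes μ₀I/(4πR); both point the same way, together 1.33×10⁻⁵ T.
Arc and leads all point the same direction: B = 2.09×10⁻⁵ + 1.33×10⁻⁵ = 3.42×10⁻⁵ T.

B ≈ 34.2 μT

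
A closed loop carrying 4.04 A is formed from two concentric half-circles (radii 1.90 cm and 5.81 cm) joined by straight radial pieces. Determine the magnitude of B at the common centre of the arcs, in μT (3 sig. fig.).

The radial connectors point toward the centre, so dl × r̂ = 0 and they contribute nothing.
Each semicircle gives μ₀I/(4R): inner arc 6.68×10⁻⁵ T, outer arc 2.18×10⁻⁵ T.
The two arcs carry current in opposite angular senses, so their fields oppose: B = |6.68×10⁻⁵ − 2.18×10⁻⁵| = 4.50×10⁻⁵ T.

B ≈ 45.0 μT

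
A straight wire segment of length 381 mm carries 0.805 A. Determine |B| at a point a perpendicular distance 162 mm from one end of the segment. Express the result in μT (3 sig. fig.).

B ≈ 0.457 μT

For a finite straight segment, B = (μ₀I/4πd)(sinθ₁ + sinθ₂), where θ₁, θ₂ are the angles from the perpendicular to each end.
The perpendicular foot is at one end, so the two end-offsets along the wire are 0 and L = 0.381 m.
sinθ₁ = 0/√(0²+0.162²) = 0.0000; sinθ₂ = 0.381/√(0.381²+0.162²) = 0.9203.
B = (4π×10⁻⁷ × 0.805) / (4π × 0.162) × (0.0000 + 0.9203) = 4.57×10⁻⁷ T.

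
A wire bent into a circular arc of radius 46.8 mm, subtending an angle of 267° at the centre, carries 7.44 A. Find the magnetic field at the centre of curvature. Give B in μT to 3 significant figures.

The Biot–Savart field of a circular arc at its centre is B = μ₀Iφ/(4πR), with φ = 4.66 rad.
B = (4π×10⁻⁷ × 7.44 × 4.66) / (4π × 0.0468) = 7.41×10⁻⁵ T.

B ≈ 74.1 μT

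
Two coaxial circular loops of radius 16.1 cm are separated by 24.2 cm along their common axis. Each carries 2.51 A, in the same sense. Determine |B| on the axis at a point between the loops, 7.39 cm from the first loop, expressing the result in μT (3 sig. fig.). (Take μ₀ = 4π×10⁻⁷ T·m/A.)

Each loop contributes B = μ₀IR²/[2(R²+z²)^(3/2)] on the axis, with z measured from that loop.
Loop 1 (z = 0.0739 m): B₁ = 7.35×10⁻⁶ T. Loop 2 (z = 0.1681 m): B₂ = 3.24×10⁻⁶ T.
The fields add: B = B₁ + B₂ = 1.06×10⁻⁵ T.

B ≈ 10.6 μT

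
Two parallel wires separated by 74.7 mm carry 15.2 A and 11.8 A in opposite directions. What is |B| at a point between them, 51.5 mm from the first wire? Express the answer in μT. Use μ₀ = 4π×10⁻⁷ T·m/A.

B ≈ 161 μT

Each long wire gives B = μ₀I/(2πd). Distances are d₁ = 0.0515 m and d₂ = 0.0232 m.
B₁ = 5.90×10⁻⁵ T, B₂ = 1.02×10⁻⁴ T.
Between antiparallel currents both contributions point the same way, so they add. B = B₁ + B₂ = 5.90×10⁻⁵ + 1.02×10⁻⁴ = 1.61×10⁻⁴ T.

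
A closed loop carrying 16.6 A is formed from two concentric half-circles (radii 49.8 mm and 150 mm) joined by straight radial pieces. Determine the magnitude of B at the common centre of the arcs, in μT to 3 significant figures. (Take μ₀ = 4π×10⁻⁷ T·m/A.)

The radial connectors point toward the centre, so dl × r̂ = 0 and they contribute nothing.
Each semicircle gives μ₀I/(4R): inner arc 1.05×10⁻⁴ T, outer arc 3.48×10⁻⁵ T.
The two arcs carry current in opposite angular senses, so their fields oppose: B = |1.05×10⁻⁴ − 3.48×10⁻⁵| = 7.00×10⁻⁵ T.

B ≈ 70.0 μT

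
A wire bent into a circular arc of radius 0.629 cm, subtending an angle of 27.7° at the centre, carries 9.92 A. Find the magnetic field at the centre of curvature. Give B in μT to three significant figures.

The Biot–Savart field of a circular arc at its centre is B = μ₀Iφ/(4πR), with φ = 0.4835 rad.
B = (4π×10⁻⁷ × 9.92 × 0.4835) / (4π × 0.00629) = 7.62×10⁻⁵ T.

B ≈ 76.2 μT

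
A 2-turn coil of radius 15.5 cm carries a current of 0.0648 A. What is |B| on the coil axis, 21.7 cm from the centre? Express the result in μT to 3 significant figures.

For an N-turn flat coil, B = Nμ₀IR²/[2(R²+z²)^(3/2)] with R = 0.155 m, z = 0.217 m.
B = 2 × 5.16×10⁻⁸ T = 1.03×10⁻⁷ T.

B ≈ 0.103 μT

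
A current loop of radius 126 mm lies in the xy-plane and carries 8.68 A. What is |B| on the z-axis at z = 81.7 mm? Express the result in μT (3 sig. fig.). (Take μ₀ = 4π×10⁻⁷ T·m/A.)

B ≈ 25.6 μT

On the axis of a circular loop, B = μ₀IR² / [2(R²+z²)^(3/2)].
R² + z² = (0.126)² + (0.0817)² = 0.02255 m², and (R²+z²)^(3/2) = 3.39×10⁻³ m³.
B = (4π×10⁻⁷ × 8.68 × 0.01588) / (2 × 3.39×10⁻³) = 2.56×10⁻⁵ T.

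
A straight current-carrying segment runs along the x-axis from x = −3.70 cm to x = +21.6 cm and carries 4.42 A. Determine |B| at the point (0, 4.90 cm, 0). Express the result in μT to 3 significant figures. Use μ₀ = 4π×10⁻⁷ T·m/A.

For a finite straight segment, B = (μ₀I/4πd)(sinθ₁ + sinθ₂), where θ₁, θ₂ are the angles from the perpendicular to each end.
The perpendicular distance is d = 0.049 m; the end-offsets along the wire are a = 0.037 m and b = 0.216 m.
sinθ₁ = 0.037/√(0.037²+0.049²) = 0.6026; sinθ₂ = 0.216/√(0.216²+0.049²) = 0.9752.
B = (4π×10⁻⁷ × 4.42) / (4π × 0.049) × (0.6026 + 0.9752) = 1.42×10⁻⁵ T.

B ≈ 14.2 μT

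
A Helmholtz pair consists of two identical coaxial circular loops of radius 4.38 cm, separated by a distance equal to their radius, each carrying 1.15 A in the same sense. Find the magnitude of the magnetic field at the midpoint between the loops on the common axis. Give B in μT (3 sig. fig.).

B ≈ 23.6 μT

Each loop contributes B = μ₀IR²/[2(R²+z²)^(3/2)] on the axis, with z measured from that loop.
Loop 1 (z = 0.0219 m): B₁ = 1.18×10⁻⁵ T. Loop 2 (z = 0.0219 m): B₂ = 1.18×10⁻⁵ T.
The fields add: B = B₁ + B₂ = 2.36×10⁻⁵ T.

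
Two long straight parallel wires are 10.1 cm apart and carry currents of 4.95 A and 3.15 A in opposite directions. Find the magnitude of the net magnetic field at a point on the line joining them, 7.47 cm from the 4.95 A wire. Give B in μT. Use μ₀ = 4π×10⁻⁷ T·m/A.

B ≈ 37.2 μT

Each long wire gives B = μ₀I/(2πd). Distances are d₁ = 0.0747 m and d₂ = 0.0263 m.
B₁ = 1.33×10⁻⁵ T, B₂ = 2.40×10⁻⁵ T.
Between antiparallel currents both contributions point the same way, so they add. B = B₁ + B₂ = 1.33×10⁻⁵ + 2.40×10⁻⁵ = 3.72×10⁻⁵ T.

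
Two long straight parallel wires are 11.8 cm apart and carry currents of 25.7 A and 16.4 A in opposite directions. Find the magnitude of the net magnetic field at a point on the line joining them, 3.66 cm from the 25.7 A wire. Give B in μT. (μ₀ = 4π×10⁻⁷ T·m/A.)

Each long wire gives B = μ₀I/(2πd). Distances are d₁ = 0.0366 m and d₂ = 0.0814 m.
B₁ = 1.40×10⁻⁴ T, B₂ = 4.03×10⁻⁵ T.
Between antiparallel currents both contributions point the same way, so they add. B = B₁ + B₂ = 1.40×10⁻⁴ + 4.03×10⁻⁵ = 1.81×10⁻⁴ T.

B ≈ 181 μT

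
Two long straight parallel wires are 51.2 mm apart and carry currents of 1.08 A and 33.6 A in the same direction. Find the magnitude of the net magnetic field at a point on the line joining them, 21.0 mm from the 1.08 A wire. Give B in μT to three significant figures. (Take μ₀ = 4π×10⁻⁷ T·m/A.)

Each long wire gives B = μ₀I/(2πd). Distances are d₁ = 0.021 m and d₂ = 0.0302 m.
B₁ = 1.03×10⁻⁵ T, B₂ = 2.23×10⁻⁴ T.
Between parallel currents the two contributions point in opposite directions, so they subtract. B = |B₁ − B₂| = |1.03×10⁻⁵ − 2.23×10⁻⁴| = 2.12×10⁻⁴ T.

B ≈ 212 μT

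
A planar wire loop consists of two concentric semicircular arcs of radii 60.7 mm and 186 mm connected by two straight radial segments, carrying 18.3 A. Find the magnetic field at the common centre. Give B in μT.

B ≈ 63.8 μT

The radial connectors point toward the centre, so dl × r̂ = 0 and they contribute nothing.
Each semicircle gives μ₀I/(4R): inner arc 9.47×10⁻⁵ T, outer arc 3.09×10⁻⁵ T.
The two arcs carry current in opposite angular senses, so their fields oppose: B = |9.47×10⁻⁵ − 3.09×10⁻⁵| = 6.38×10⁻⁵ T.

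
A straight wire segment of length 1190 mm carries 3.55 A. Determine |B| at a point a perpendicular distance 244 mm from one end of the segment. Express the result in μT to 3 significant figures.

For a finite straight segment, B = (μ₀I/4πd)(sinθ₁ + sinθ₂), where θ₁, θ₂ are the angles from the perpendicular to each end.
The perpendicular foot is at one end, so the two end-offsets along the wire are 0 and L = 1.19 m.
sinθ₁ = 0/√(0²+0.244²) = 0.0000; sinθ₂ = 1.19/√(1.19²+0.244²) = 0.9796.
B = (4π×10⁻⁷ × 3.55) / (4π × 0.244) × (0.0000 + 0.9796) = 1.43×10⁻⁶ T.

B ≈ 1.43 μT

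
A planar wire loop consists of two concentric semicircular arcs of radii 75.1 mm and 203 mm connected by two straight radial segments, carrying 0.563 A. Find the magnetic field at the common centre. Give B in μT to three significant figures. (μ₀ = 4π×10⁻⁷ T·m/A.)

The radial connectors point toward the centre, so dl × r̂ = 0 and they contribute nothing.
Each semicircle gives μ₀I/(4R): inner arc 2.36×10⁻⁶ T, outer arc 8.71×10⁻⁷ T.
The two arcs carry current in opposite angular senses, so their fields oppose: B = |2.36×10⁻⁶ − 8.71×10⁻⁷| = 1.48×10⁻⁶ T.

B ≈ 1.48 μT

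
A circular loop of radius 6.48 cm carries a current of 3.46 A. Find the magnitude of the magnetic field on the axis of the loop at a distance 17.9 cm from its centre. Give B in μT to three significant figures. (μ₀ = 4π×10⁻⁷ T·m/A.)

B ≈ 1.32 μT

On the axis of a circular loop, B = μ₀IR² / [2(R²+z²)^(3/2)].
R² + z² = (0.0648)² + (0.179)² = 0.03624 m², and (R²+z²)^(3/2) = 6.90×10⁻³ m³.
B = (4π×10⁻⁷ × 3.46 × 0.004199) / (2 × 6.90×10⁻³) = 1.32×10⁻⁶ T.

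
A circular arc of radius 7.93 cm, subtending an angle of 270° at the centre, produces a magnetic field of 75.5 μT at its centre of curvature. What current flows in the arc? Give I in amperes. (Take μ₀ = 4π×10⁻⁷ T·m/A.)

I ≈ 12.7 A

For a circular arc, B = μ₀Iφ/(4πR) with φ in radians; here φ = 4.712 rad.
So I = 4πRB/(μ₀φ) = 4π × 0.0793 × 7.55×10⁻⁵ / (4π×10⁻⁷ × 4.712) = 12.7 A.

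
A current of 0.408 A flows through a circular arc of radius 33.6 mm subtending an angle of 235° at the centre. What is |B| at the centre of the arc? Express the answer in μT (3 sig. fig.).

The Biot–Savart field of a circular arc at its centre is B = μ₀Iφ/(4πR), with φ = 4.102 rad.
B = (4π×10⁻⁷ × 0.408 × 4.102) / (4π × 0.0336) = 4.98×10⁻⁶ T.

B ≈ 4.98 μT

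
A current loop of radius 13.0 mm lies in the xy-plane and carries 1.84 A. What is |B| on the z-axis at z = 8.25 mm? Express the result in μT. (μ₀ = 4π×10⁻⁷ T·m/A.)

B ≈ 53.5 μT

On the axis of a circular loop, B = μ₀IR² / [2(R²+z²)^(3/2)].
R² + z² = (0.013)² + (0.00825)² = 0.0002371 m², and (R²+z²)^(3/2) = 3.65×10⁻⁶ m³.
B = (4π×10⁻⁷ × 1.84 × 0.000169) / (2 × 3.65×10⁻⁶) = 5.35×10⁻⁵ T.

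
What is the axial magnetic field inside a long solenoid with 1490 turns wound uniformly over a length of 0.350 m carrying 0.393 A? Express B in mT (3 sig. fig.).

Inside a long solenoid, B = μ₀nI with n = 4257 turns/m.
B = 4π×10⁻⁷ × 4257 × 0.393 = 2.10×10⁻³ T.

B ≈ 2.10 mT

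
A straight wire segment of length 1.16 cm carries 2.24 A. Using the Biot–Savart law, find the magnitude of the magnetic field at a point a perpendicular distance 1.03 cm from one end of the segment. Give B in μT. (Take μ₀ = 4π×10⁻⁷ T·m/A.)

For a finite straight segment, B = (μ₀I/4πd)(sinθ₁ + sinθ₂), where θ₁, θ₂ are the angles from the perpendicular to each end.
The perpendicular foot is at one end, so the two end-offsets along the wire are 0 and L = 0.0116 m.
sinθ₁ = 0/√(0²+0.0103²) = 0.0000; sinθ₂ = 0.0116/√(0.0116²+0.0103²) = 0.7478.
B = (4π×10⁻⁷ × 2.24) / (4π × 0.0103) × (0.0000 + 0.7478) = 1.63×10⁻⁵ T.

B ≈ 16.3 μT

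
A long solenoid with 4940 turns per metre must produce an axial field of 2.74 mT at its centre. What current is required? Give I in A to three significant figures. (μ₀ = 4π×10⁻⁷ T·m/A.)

Inside a long solenoid B = μ₀nI with n = 4940 m⁻¹, so I = B/(μ₀n).
I = 2.74×10⁻³ / (4π×10⁻⁷ × 4940) = 0.441 A.

I ≈ 0.441 A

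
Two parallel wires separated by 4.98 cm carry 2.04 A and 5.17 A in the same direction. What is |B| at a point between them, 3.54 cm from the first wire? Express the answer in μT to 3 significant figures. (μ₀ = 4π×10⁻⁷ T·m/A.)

Each long wire gives B = μ₀I/(2πd). Distances are d₁ = 0.0354 m and d₂ = 0.0144 m.
B₁ = 1.15×10⁻⁵ T, B₂ = 7.18×10⁻⁵ T.
Between parallel currents the two contributions point in opposite directions, so they subtract. B = |B₁ − B₂| = |1.15×10⁻⁵ − 7.18×10⁻⁵| = 6.03×10⁻⁵ T.

B ≈ 60.3 μT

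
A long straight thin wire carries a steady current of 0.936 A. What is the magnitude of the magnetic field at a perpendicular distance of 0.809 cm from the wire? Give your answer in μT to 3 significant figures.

B ≈ 23.1 μT

For an infinitely long straight wire, B = μ₀I/(2πd).
B = (4π×10⁻⁷ × 0.936) / (2π × 0.00809) = 2.31×10⁻⁵ T.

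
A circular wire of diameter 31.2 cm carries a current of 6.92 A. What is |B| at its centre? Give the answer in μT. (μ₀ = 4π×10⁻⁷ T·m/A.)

At the centre of a circular loop the Biot–Savart law gives B = μ₀I/(2R) (so R = 0.156 m).
B = (4π×10⁻⁷ × 6.92) / (2 × 0.156) = 2.79×10⁻⁵ T.

B ≈ 27.9 μT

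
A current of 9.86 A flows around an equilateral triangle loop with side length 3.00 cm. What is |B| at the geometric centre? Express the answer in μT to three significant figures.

Each side is a finite straight segment at perpendicular distance d = a/(2 tan(π/3)) = 0.00866 m from the centre, with end-angles ±π/3.
One side contributes B₁ = (μ₀I/4πd)·2 sin(π/3) = 1.97×10⁻⁴ T.
All 3 sides add in the same direction: B = 3 × 1.97×10⁻⁴ = 5.92×10⁻⁴ T.

B ≈ 592 μT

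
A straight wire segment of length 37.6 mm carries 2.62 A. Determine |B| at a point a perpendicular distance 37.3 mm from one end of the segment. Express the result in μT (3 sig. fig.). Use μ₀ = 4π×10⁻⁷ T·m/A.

For a finite straight segment, B = (μ₀I/4πd)(sinθ₁ + sinθ₂), where θ₁, θ₂ are the angles from the perpendicular to each end.
The perpendicular foot is at one end, so the two end-offsets along the wire are 0 and L = 0.0376 m.
sinθ₁ = 0/√(0²+0.0373²) = 0.0000; sinθ₂ = 0.0376/√(0.0376²+0.0373²) = 0.7099.
B = (4π×10⁻⁷ × 2.62) / (4π × 0.0373) × (0.0000 + 0.7099) = 4.99×10⁻⁶ T.

B ≈ 4.99 μT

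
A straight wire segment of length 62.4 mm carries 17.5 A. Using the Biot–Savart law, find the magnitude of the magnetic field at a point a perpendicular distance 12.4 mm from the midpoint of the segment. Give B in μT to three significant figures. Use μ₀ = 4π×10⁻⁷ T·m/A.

For a finite straight segment, B = (μ₀I/4πd)(sinθ₁ + sinθ₂), where θ₁, θ₂ are the angles from the perpendicular to each end.
The perpendicular from the point meets the wire at its midpoint, so each end is L/2 = 0.0312 m away along the wire.
sinθ₁ = 0.0312/√(0.0312²+0.0124²) = 0.9293; sinθ₂ = 0.0312/√(0.0312²+0.0124²) = 0.9293.
B = (4π×10⁻⁷ × 17.5) / (4π × 0.0124) × (0.9293 + 0.9293) = 2.62×10⁻⁴ T.

B ≈ 262 μT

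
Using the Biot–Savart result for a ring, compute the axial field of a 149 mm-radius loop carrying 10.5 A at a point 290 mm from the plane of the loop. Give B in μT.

On the axis of a circular loop, B = μ₀IR² / [2(R²+z²)^(3/2)].
R² + z² = (0.149)² + (0.29)² = 0.1063 m², and (R²+z²)^(3/2) = 3.47×10⁻² m³.
B = (4π×10⁻⁷ × 10.5 × 0.0222) / (2 × 3.47×10⁻²) = 4.23×10⁻⁶ T.

B ≈ 4.23 μT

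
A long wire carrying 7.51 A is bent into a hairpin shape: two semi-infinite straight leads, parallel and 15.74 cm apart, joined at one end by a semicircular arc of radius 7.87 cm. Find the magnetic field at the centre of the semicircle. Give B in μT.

B ≈ 49.1 μT

The semicircular arc contributes B_arc = μ₀I·π/(4πR) = μ₀I/(4R) = 3.00×10⁻⁵ T.
Each semi-infinite lead is at perpendicular distance R = 0.0787 m from the centre, with the perpendicular foot at its near end, so it contributes μ₀I/(4πR); both point the same way, together 1.91×10⁻⁵ T.
Arc and leads all point the same direction: B = 3.00×10⁻⁵ + 1.91×10⁻⁵ = 4.91×10⁻⁵ T.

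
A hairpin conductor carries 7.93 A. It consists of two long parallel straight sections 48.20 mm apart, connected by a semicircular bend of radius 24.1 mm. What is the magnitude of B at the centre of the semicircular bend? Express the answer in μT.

B ≈ 169 μT

The semicircular arc contributes B_arc = μ₀I·π/(4πR) = μ₀I/(4R) = 1.03×10⁻⁴ T.
Each semi-infinite lead is at perpendicular distance R = 0.0241 m from the centre, with the perpendicular foot at its near end, so it contributes μ₀I/(4πR); both point the same way, together 6.58×10⁻⁵ T.
Arc and leads all point the same direction: B = 1.03×10⁻⁴ + 6.58×10⁻⁵ = 1.69×10⁻⁴ T.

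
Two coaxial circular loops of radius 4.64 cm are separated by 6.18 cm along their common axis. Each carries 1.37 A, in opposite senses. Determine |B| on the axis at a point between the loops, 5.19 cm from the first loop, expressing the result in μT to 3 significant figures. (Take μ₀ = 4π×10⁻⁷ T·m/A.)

B ≈ 11.9 μT

Each loop contributes B = μ₀IR²/[2(R²+z²)^(3/2)] on the axis, with z measured from that loop.
Loop 1 (z = 0.0519 m): B₁ = 5.49×10⁻⁶ T. Loop 2 (z = 0.0099 m): B₂ = 1.74×10⁻⁵ T.
The fields oppose: B = |B₁ − B₂| = 1.19×10⁻⁵ T.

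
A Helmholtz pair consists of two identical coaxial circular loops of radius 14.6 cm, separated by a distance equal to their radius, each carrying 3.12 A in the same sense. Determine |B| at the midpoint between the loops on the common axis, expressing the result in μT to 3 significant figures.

B ≈ 19.2 μT

Each loop contributes B = μ₀IR²/[2(R²+z²)^(3/2)] on the axis, with z measured from that loop.
Loop 1 (z = 0.073 m): B₁ = 9.61×10⁻⁶ T. Loop 2 (z = 0.073 m): B₂ = 9.61×10⁻⁶ T.
The fields add: B = B₁ + B₂ = 1.92×10⁻⁵ T.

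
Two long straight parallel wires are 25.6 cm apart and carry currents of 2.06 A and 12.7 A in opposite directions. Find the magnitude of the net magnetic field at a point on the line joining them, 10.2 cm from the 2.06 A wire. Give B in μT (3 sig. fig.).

Each long wire gives B = μ₀I/(2πd). Distances are d₁ = 0.102 m and d₂ = 0.154 m.
B₁ = 4.04×10⁻⁶ T, B₂ = 1.65×10⁻⁵ T.
Between antiparallel currents both contributions point the same way, so they add. B = B₁ + B₂ = 4.04×10⁻⁶ + 1.65×10⁻⁵ = 2.05×10⁻⁵ T.

B ≈ 20.5 μT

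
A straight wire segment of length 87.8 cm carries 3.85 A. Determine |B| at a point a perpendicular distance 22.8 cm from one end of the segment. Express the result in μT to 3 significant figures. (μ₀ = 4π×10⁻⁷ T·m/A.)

For a finite straight segment, B = (μ₀I/4πd)(sinθ₁ + sinθ₂), where θ₁, θ₂ are the angles from the perpendicular to each end.
The perpendicular foot is at one end, so the two end-offsets along the wire are 0 and L = 0.878 m.
sinθ₁ = 0/√(0²+0.228²) = 0.0000; sinθ₂ = 0.878/√(0.878²+0.228²) = 0.9679.
B = (4π×10⁻⁷ × 3.85) / (4π × 0.228) × (0.0000 + 0.9679) = 1.63×10⁻⁶ T.

B ≈ 1.63 μT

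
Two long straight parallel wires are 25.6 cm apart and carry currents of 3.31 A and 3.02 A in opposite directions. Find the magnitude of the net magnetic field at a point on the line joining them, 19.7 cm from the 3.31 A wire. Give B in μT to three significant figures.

Each long wire gives B = μ₀I/(2πd). Distances are d₁ = 0.197 m and d₂ = 0.059 m.
B₁ = 3.36×10⁻⁶ T, B₂ = 1.02×10⁻⁵ T.
Between antiparallel currents both contributions point the same way, so they add. B = B₁ + B₂ = 3.36×10⁻⁶ + 1.02×10⁻⁵ = 1.36×10⁻⁵ T.

B ≈ 13.6 μT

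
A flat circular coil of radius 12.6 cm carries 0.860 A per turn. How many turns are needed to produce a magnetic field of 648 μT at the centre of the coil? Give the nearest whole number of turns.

N = 151

For an N-turn coil, B = Nμ₀I/(2R). A single turn gives B₁ = 4.29×10⁻⁶ T with R = 0.126 m.
N = B/B₁ = 6.48×10⁻⁴ / 4.29×10⁻⁶ = 151.10.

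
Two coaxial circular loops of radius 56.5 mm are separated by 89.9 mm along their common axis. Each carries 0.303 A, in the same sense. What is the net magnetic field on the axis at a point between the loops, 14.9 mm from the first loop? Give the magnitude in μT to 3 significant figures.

B ≈ 3.78 μT

Each loop contributes B = μ₀IR²/[2(R²+z²)^(3/2)] on the axis, with z measured from that loop.
Loop 1 (z = 0.0149 m): B₁ = 3.05×10⁻⁶ T. Loop 2 (z = 0.075 m): B₂ = 7.34×10⁻⁷ T.
The fields add: B = B₁ + B₂ = 3.78×10⁻⁶ T.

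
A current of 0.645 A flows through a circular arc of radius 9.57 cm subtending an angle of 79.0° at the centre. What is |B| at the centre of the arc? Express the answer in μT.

The Biot–Savart field of a circular arc at its centre is B = μ₀Iφ/(4πR), with φ = 1.379 rad.
B = (4π×10⁻⁷ × 0.645 × 1.379) / (4π × 0.0957) = 9.29×10⁻⁷ T.

B ≈ 0.929 μT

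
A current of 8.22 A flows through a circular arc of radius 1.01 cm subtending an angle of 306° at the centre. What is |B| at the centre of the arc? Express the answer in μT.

The Biot–Savart field of a circular arc at its centre is B = μ₀Iφ/(4πR), with φ = 5.341 rad.
B = (4π×10⁻⁷ × 8.22 × 5.341) / (4π × 0.0101) = 4.35×10⁻⁴ T.

B ≈ 435 μT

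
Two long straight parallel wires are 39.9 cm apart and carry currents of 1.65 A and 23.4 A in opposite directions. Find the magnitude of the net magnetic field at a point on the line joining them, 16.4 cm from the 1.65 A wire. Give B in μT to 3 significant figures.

Each long wire gives B = μ₀I/(2πd). Distances are d₁ = 0.164 m and d₂ = 0.235 m.
B₁ = 2.01×10⁻⁶ T, B₂ = 1.99×10⁻⁵ T.
Between antiparallel currents both contributions point the same way, so they add. B = B₁ + B₂ = 2.01×10⁻⁶ + 1.99×10⁻⁵ = 2.19×10⁻⁵ T.

B ≈ 21.9 μT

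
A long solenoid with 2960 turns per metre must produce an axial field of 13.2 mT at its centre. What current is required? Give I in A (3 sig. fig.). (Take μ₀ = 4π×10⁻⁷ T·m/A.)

Inside a long solenoid B = μ₀nI with n = 2960 m⁻¹, so I = B/(μ₀n).
I = 1.32×10⁻² / (4π×10⁻⁷ × 2960) = 3.55 A.

I ≈ 3.55 A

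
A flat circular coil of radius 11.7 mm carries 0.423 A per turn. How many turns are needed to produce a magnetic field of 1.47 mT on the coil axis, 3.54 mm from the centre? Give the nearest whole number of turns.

N = 74

For an N-turn coil, B = Nμ₀IR²/[2(R²+z²)^(3/2)]. A single turn gives B₁ = 1.99×10⁻⁵ T with R = 0.0117 m, z = 0.00354 m.
N = B/B₁ = 1.47×10⁻³ / 1.99×10⁻⁵ = 73.80.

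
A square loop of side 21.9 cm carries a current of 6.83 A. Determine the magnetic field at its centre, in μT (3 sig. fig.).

Each side is a finite straight segment at perpendicular distance d = a/(2 tan(π/4)) = 0.1095 m from the centre, with end-angles ±π/4.
One side contributes B₁ = (μ₀I/4πd)·2 sin(π/4) = 8.82×10⁻⁶ T.
All 4 sides add in the same direction: B = 4 × 8.82×10⁻⁶ = 3.53×10⁻⁵ T.

B ≈ 35.3 μT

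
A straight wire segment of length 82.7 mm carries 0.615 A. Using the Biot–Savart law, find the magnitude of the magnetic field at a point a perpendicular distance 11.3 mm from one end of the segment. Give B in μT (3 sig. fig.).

For a finite straight segment, B = (μ₀I/4πd)(sinθ₁ + sinθ₂), where θ₁, θ₂ are the angles from the perpendicular to each end.
The perpendicular foot is at one end, so the two end-offsets along the wire are 0 and L = 0.0827 m.
sinθ₁ = 0/√(0²+0.0113²) = 0.0000; sinθ₂ = 0.0827/√(0.0827²+0.0113²) = 0.9908.
B = (4π×10⁻⁷ × 0.615) / (4π × 0.0113) × (0.0000 + 0.9908) = 5.39×10⁻⁶ T.

B ≈ 5.39 μT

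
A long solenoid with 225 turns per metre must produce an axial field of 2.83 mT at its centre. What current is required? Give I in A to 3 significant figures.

Inside a long solenoid B = μ₀nI with n = 225 m⁻¹, so I = B/(μ₀n).
I = 2.83×10⁻³ / (4π×10⁻⁷ × 225) = 10.0 A.

I ≈ 10.0 A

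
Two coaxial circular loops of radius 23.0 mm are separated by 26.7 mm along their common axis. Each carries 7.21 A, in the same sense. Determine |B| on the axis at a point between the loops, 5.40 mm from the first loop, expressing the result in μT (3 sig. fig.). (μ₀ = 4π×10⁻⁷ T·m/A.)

B ≈ 260 μT

Each loop contributes B = μ₀IR²/[2(R²+z²)^(3/2)] on the axis, with z measured from that loop.
Loop 1 (z = 0.0054 m): B₁ = 1.82×10⁻⁴ T. Loop 2 (z = 0.0213 m): B₂ = 7.78×10⁻⁵ T.
The fields add: B = B₁ + B₂ = 2.60×10⁻⁴ T.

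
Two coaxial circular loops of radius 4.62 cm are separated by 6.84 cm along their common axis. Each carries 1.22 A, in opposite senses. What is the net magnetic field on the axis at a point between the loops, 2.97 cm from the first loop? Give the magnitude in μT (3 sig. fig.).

Each loop contributes B = μ₀IR²/[2(R²+z²)^(3/2)] on the axis, with z measured from that loop.
Loop 1 (z = 0.0297 m): B₁ = 9.88×10⁻⁶ T. Loop 2 (z = 0.0387 m): B₂ = 7.47×10⁻⁶ T.
The fields oppose: B = |B₁ − B₂| = 2.40×10⁻⁶ T.

B ≈ 2.40 μT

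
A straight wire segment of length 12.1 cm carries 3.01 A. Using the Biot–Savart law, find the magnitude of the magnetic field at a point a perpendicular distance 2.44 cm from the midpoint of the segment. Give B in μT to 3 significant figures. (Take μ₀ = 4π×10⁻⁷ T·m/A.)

B ≈ 22.9 μT

For a finite straight segment, B = (μ₀I/4πd)(sinθ₁ + sinθ₂), where θ₁, θ₂ are the angles from the perpendicular to each end.
The perpendicular from the point meets the wire at its midpoint, so each end is L/2 = 0.0605 m away along the wire.
sinθ₁ = 0.0605/√(0.0605²+0.0244²) = 0.9274; sinθ₂ = 0.0605/√(0.0605²+0.0244²) = 0.9274.
B = (4π×10⁻⁷ × 3.01) / (4π × 0.0244) × (0.9274 + 0.9274) = 2.29×10⁻⁵ T.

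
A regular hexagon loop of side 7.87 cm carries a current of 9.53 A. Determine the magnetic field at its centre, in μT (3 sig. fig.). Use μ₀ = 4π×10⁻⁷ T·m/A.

B ≈ 83.9 μT

Each side is a finite straight segment at perpendicular distance d = a/(2 tan(π/6)) = 0.06816 m from the centre, with end-angles ±π/6.
One side contributes B₁ = (μ₀I/4πd)·2 sin(π/6) = 1.40×10⁻⁵ T.
All 6 sides add in the same direction: B = 6 × 1.40×10⁻⁵ = 8.39×10⁻⁵ T.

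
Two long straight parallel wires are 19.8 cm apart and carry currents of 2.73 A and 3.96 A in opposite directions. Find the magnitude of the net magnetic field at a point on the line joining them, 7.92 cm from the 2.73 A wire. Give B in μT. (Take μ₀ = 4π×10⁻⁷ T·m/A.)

Each long wire gives B = μ₀I/(2πd). Distances are d₁ = 0.0792 m and d₂ = 0.1188 m.
B₁ = 6.89×10⁻⁶ T, B₂ = 6.67×10⁻⁶ T.
Between antiparallel currents both contributions point the same way, so they add. B = B₁ + B₂ = 6.89×10⁻⁶ + 6.67×10⁻⁶ = 1.36×10⁻⁵ T.

B ≈ 13.6 μT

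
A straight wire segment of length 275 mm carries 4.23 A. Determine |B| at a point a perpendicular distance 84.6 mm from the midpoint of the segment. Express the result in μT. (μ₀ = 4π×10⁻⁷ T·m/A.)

B ≈ 8.52 μT

For a finite straight segment, B = (μ₀I/4πd)(sinθ₁ + sinθ₂), where θ₁, θ₂ are the angles from the perpendicular to each end.
The perpendicular from the point meets the wire at its midpoint, so each end is L/2 = 0.1375 m away along the wire.
sinθ₁ = 0.1375/√(0.1375²+0.0846²) = 0.8517; sinθ₂ = 0.1375/√(0.1375²+0.0846²) = 0.8517.
B = (4π×10⁻⁷ × 4.23) / (4π × 0.0846) × (0.8517 + 0.8517) = 8.52×10⁻⁶ T.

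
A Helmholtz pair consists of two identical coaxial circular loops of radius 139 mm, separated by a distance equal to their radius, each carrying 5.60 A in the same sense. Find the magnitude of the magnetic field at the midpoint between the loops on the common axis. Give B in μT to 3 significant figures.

B ≈ 36.2 μT

Each loop contributes B = μ₀IR²/[2(R²+z²)^(3/2)] on the axis, with z measured from that loop.
Loop 1 (z = 0.0695 m): B₁ = 1.81×10⁻⁵ T. Loop 2 (z = 0.0695 m): B₂ = 1.81×10⁻⁵ T.
The fields add: B = B₁ + B₂ = 3.62×10⁻⁵ T.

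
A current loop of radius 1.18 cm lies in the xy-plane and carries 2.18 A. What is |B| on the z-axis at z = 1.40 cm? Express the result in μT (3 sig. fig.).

On the axis of a circular loop, B = μ₀IR² / [2(R²+z²)^(3/2)].
R² + z² = (0.0118)² + (0.014)² = 0.0003352 m², and (R²+z²)^(3/2) = 6.14×10⁻⁶ m³.
B = (4π×10⁻⁷ × 2.18 × 0.0001392) / (2 × 6.14×10⁻⁶) = 3.11×10⁻⁵ T.

B ≈ 31.1 μT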